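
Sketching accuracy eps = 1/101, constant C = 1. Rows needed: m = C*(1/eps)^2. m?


1/eps = 101.
(1/eps)^2 = 10201.
m = 1*10201 = 10201.

10201


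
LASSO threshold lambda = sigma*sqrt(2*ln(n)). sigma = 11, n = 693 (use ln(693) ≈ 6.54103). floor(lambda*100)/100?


ln(693) ≈ 6.54103.
2*ln(n) ≈ 13.08206.
sqrt(2*ln(n)) ≈ sqrt(13.08206) ≈ 3.616913.
lambda ≈ 11*3.616913 = 39.786043.
floor(lambda*100)/100 = 39.78.

39.78


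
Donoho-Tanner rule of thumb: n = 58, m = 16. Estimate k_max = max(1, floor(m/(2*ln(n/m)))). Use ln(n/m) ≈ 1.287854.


n/m = 58/16 = 29/8.
ln(n/m) ≈ 1.287854.
2*ln(n/m) ≈ 2.575708.
m/(2*ln(n/m)) ≈ 16/2.575708 ≈ 6.2119.
floor = 6.
k_max = max(1, 6) = 6.

6


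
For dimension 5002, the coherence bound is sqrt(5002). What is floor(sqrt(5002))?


70^2 = 4900 <= 5002 < 5041 = 71^2, so 70 <= sqrt(5002) < 71.
floor(sqrt(5002)) = 70.

70


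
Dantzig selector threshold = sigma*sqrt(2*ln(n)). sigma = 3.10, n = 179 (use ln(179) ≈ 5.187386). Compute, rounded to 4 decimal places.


ln(179) ≈ 5.187386.
2*ln(n) ≈ 10.374772.
sqrt(2*ln(n)) ≈ sqrt(10.374772) ≈ 3.220989.
threshold ≈ 3.10*3.220989 = 9.9850659 ≈ 9.9851.

9.9851


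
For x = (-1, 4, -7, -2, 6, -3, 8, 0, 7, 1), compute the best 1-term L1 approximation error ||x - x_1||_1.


Sorted |x_i| descending: [8, 7, 7, 6, 4, 3, 2, 1, 1, 0]
Keep top 1: [8]
Tail entries: [7, 7, 6, 4, 3, 2, 1, 1, 0]
L1 error = sum of tail = 31.

31


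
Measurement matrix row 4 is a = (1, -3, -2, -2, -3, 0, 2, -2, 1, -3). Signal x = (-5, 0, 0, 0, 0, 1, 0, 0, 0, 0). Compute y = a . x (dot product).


Non-zero terms: ['1*-5', '0*1']
Products: [-5, 0]
y = sum = -5.

-5


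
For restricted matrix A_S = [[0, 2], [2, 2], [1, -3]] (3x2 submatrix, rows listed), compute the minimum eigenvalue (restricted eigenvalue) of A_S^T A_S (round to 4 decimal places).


A_S^T A_S = [[5, 1], [1, 17]].
trace = 22.
det = 84.
disc = trace^2 - 4*det = 484 - 4*84 = 148.
sqrt(148) ≈ 12.165525.
lam_min = (22 - sqrt(148))/2 ≈ (22 - 12.165525)/2 = 4.9172375 ≈ 4.9172.

4.9172


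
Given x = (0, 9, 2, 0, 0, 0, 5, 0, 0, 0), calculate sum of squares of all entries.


Non-zero entries: [(1, 9), (2, 2), (6, 5)]
Squares: [81, 4, 25]
||x||_2^2 = sum = 110.

110


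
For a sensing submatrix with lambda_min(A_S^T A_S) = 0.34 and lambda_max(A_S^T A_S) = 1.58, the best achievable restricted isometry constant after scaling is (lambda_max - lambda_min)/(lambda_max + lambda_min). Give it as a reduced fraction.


lambda_max - lambda_min = 1.58 - 0.34 = 1.24.
lambda_max + lambda_min = 1.58 + 0.34 = 1.92.
delta = 1.24/1.92 = 124/192 = 31/48.

31/48


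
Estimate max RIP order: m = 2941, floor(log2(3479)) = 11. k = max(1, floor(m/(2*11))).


floor(log2(3479)) = 11.
2*11 = 22.
m/(2*floor(log2(n))) = 2941/22 ≈ 133.6818.
floor = 133.
k = max(1, 133) = 133.

133


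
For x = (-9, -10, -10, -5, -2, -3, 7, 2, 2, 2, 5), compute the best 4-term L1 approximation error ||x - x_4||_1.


Sorted |x_i| descending: [10, 10, 9, 7, 5, 5, 3, 2, 2, 2, 2]
Keep top 4: [10, 10, 9, 7]
Tail entries: [5, 5, 3, 2, 2, 2, 2]
L1 error = sum of tail = 21.

21


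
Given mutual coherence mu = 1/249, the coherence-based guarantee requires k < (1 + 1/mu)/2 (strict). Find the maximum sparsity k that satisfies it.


1/mu = 249.
1 + 1/mu = 250.
(1 + 1/mu)/2 = 125 is an integer and the inequality is strict, so k_max = 125 - 1 = 124.

124


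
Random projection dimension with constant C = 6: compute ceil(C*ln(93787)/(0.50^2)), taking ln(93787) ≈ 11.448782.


ln(93787) ≈ 11.448782.
eps^2 = 0.50^2 = 0.25.
C*ln(N)/eps^2 ≈ 6*11.448782/0.25 ≈ 274.7708.
m = ceil(274.7708) = 275.

275


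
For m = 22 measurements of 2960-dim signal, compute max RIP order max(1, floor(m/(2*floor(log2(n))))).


floor(log2(2960)) = 11.
2*11 = 22.
m/(2*floor(log2(n))) = 22/22 ≈ 1.0.
floor = 1.
k = max(1, 1) = 1.

1


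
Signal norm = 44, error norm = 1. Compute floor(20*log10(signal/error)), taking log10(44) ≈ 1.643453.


||x||/||e|| = 44/1 = 44.
log10(44) ≈ 1.643453.
20*log10(||x||/||e||) ≈ 20*1.643453 = 32.86906.
floor(32.86906) = 32.

32


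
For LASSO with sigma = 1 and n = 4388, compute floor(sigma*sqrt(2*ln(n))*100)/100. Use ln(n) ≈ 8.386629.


ln(4388) ≈ 8.386629.
2*ln(n) ≈ 16.773258.
sqrt(2*ln(n)) ≈ sqrt(16.773258) ≈ 4.095517.
lambda ≈ 1*4.095517 = 4.095517.
floor(lambda*100)/100 = 4.09.

4.09


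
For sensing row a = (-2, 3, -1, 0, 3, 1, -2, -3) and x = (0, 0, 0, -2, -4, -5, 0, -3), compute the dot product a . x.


Non-zero terms: ['0*-2', '3*-4', '1*-5', '-3*-3']
Products: [0, -12, -5, 9]
y = sum = -8.

-8


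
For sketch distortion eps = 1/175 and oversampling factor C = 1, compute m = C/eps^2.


1/eps = 175.
(1/eps)^2 = 30625.
m = 1*30625 = 30625.

30625


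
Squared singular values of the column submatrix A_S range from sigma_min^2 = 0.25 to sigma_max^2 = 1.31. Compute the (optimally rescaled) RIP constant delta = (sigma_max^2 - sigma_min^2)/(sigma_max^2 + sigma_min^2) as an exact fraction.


lambda_max - lambda_min = 1.31 - 0.25 = 1.06.
lambda_max + lambda_min = 1.31 + 0.25 = 1.56.
delta = 1.06/1.56 = 106/156 = 53/78.

53/78


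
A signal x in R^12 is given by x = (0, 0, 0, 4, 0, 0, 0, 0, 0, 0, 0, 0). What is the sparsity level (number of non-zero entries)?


Non-zero positions: [3].
Sparsity = 1.

1


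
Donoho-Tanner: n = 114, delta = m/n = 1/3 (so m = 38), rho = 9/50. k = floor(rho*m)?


m = 1/3*114 = 38.
rho = 9/50.
rho*m = 9/50*38 = 6.84.
k = floor(6.84) = 6.

6


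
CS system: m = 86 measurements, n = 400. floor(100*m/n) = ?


100*m/n = 100*86/400 ≈ 21.5.
floor = 21.

21


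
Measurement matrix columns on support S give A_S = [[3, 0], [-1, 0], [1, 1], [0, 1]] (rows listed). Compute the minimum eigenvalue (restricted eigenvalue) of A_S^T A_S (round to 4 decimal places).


A_S^T A_S = [[11, 1], [1, 2]].
trace = 13.
det = 21.
disc = trace^2 - 4*det = 169 - 4*21 = 85.
sqrt(85) ≈ 9.219544.
lam_min = (13 - sqrt(85))/2 ≈ (13 - 9.219544)/2 = 1.890228 ≈ 1.8902.

1.8902


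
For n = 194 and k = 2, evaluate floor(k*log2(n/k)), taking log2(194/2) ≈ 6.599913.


log2(n/k) = log2(194/2) ≈ 6.599913.
k*log2(n/k) ≈ 2*6.599913 = 13.199826.
floor(13.199826) = 13.

13


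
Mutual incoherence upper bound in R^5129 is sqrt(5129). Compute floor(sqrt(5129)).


71^2 = 5041 <= 5129 < 5184 = 72^2, so 71 <= sqrt(5129) < 72.
floor(sqrt(5129)) = 71.

71


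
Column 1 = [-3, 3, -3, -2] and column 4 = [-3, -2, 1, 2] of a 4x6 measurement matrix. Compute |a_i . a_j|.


Inner product: -3*-3 + 3*-2 + -3*1 + -2*2
Products: [9, -6, -3, -4]
Sum = -4.
|dot| = 4.

4


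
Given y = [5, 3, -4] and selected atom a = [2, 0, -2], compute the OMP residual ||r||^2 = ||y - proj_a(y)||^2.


a^T a = 8.
a^T y = 18.
coeff = 18/8 = 9/4.
||r||^2 = 19/2.

19/2


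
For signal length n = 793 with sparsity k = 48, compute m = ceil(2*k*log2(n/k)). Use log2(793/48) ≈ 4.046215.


log2(n/k) = log2(793/48) ≈ 4.046215.
2*k*log2(n/k) ≈ 2*48*4.046215 = 388.43664.
m = ceil(388.43664) = 389.

389


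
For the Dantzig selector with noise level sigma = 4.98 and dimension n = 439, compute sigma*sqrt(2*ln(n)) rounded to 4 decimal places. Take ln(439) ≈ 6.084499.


ln(439) ≈ 6.084499.
2*ln(n) ≈ 12.168998.
sqrt(2*ln(n)) ≈ sqrt(12.168998) ≈ 3.488409.
threshold ≈ 4.98*3.488409 = 17.37227682 ≈ 17.3723.

17.3723


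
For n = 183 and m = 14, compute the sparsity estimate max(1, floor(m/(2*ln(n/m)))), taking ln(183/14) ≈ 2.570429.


n/m = 183/14.
ln(n/m) ≈ 2.570429.
2*ln(n/m) ≈ 5.140858.
m/(2*ln(n/m)) ≈ 14/5.140858 ≈ 2.7233.
floor = 2.
k_max = max(1, 2) = 2.

2


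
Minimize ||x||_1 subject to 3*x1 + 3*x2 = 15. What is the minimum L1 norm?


Axis intercepts:
  x1 = 5, x2 = 0: L1 = 5
  x1 = 0, x2 = 5: L1 = 5
x* = (5, 0)
||x*||_1 = 5.

5


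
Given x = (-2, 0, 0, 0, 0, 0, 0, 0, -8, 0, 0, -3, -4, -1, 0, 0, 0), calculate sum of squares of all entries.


Non-zero entries: [(0, -2), (8, -8), (11, -3), (12, -4), (13, -1)]
Squares: [4, 64, 9, 16, 1]
||x||_2^2 = sum = 94.

94


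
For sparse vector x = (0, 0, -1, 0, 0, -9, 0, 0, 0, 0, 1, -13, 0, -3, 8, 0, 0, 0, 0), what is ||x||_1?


Non-zero entries: [(2, -1), (5, -9), (10, 1), (11, -13), (13, -3), (14, 8)]
Absolute values: [1, 9, 1, 13, 3, 8]
||x||_1 = sum = 35.

35


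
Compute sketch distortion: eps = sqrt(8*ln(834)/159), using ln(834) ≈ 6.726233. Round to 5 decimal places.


ln(834) ≈ 6.726233.
8*ln(N)/m ≈ 8*6.726233/159 ≈ 0.33842682.
eps = sqrt(0.33842682) ≈ 0.5817446 ≈ 0.58174.

0.58174


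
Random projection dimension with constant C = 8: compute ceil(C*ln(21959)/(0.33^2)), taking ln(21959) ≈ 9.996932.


ln(21959) ≈ 9.996932.
eps^2 = 0.33^2 = 0.1089.
C*ln(N)/eps^2 ≈ 8*9.996932/0.1089 ≈ 734.3935.
m = ceil(734.3935) = 735.

735


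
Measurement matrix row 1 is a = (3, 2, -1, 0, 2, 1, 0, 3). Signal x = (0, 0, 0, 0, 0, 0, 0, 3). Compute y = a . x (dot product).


Non-zero terms: ['3*3']
Products: [9]
y = sum = 9.

9


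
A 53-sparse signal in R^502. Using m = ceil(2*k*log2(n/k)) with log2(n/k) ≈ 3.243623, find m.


log2(n/k) = log2(502/53) ≈ 3.243623.
2*k*log2(n/k) ≈ 2*53*3.243623 = 343.824038.
m = ceil(343.824038) = 344.

344


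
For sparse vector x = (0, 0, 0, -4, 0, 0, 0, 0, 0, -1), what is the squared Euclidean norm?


Non-zero entries: [(3, -4), (9, -1)]
Squares: [16, 1]
||x||_2^2 = sum = 17.

17


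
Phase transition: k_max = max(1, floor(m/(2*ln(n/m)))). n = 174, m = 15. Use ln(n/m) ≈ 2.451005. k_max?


n/m = 174/15 = 58/5.
ln(n/m) ≈ 2.451005.
2*ln(n/m) ≈ 4.90201.
m/(2*ln(n/m)) ≈ 15/4.90201 ≈ 3.06.
floor = 3.
k_max = max(1, 3) = 3.

3


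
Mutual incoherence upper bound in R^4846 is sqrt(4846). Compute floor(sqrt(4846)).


69^2 = 4761 <= 4846 < 4900 = 70^2, so 69 <= sqrt(4846) < 70.
floor(sqrt(4846)) = 69.

69


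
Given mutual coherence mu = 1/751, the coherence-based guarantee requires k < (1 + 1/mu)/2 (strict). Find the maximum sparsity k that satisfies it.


1/mu = 751.
1 + 1/mu = 752.
(1 + 1/mu)/2 = 376 is an integer and the inequality is strict, so k_max = 376 - 1 = 375.

375


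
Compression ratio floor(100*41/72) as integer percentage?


100*m/n = 100*41/72 ≈ 56.9444.
floor = 56.

56


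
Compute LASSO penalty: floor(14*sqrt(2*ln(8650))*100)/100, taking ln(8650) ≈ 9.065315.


ln(8650) ≈ 9.065315.
2*ln(n) ≈ 18.13063.
sqrt(2*ln(n)) ≈ sqrt(18.13063) ≈ 4.258008.
lambda ≈ 14*4.258008 = 59.612112.
floor(lambda*100)/100 = 59.61.

59.61


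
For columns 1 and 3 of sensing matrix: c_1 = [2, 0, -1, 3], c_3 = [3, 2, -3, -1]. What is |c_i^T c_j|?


Inner product: 2*3 + 0*2 + -1*-3 + 3*-1
Products: [6, 0, 3, -3]
Sum = 6.
|dot| = 6.

6


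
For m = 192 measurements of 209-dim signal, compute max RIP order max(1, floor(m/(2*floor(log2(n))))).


floor(log2(209)) = 7.
2*7 = 14.
m/(2*floor(log2(n))) = 192/14 ≈ 13.7143.
floor = 13.
k = max(1, 13) = 13.

13


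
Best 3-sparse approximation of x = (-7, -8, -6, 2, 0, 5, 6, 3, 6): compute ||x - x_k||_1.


Sorted |x_i| descending: [8, 7, 6, 6, 6, 5, 3, 2, 0]
Keep top 3: [8, 7, 6]
Tail entries: [6, 6, 5, 3, 2, 0]
L1 error = sum of tail = 22.

22


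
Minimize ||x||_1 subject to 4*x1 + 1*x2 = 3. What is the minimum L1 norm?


Axis intercepts:
  x1 = 3/4, x2 = 0: L1 = 3/4
  x1 = 0, x2 = 3: L1 = 3
x* = (3/4, 0)
||x*||_1 = 3/4.

3/4


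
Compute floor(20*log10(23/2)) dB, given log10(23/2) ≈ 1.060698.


||x||/||e|| = 23/2.
log10(23/2) ≈ 1.060698.
20*log10(||x||/||e||) ≈ 20*1.060698 = 21.21396.
floor(21.21396) = 21.

21


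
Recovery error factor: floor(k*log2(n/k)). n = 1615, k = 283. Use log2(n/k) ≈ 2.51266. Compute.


log2(n/k) = log2(1615/283) ≈ 2.51266.
k*log2(n/k) ≈ 283*2.51266 = 711.08278.
floor(711.08278) = 711.

711


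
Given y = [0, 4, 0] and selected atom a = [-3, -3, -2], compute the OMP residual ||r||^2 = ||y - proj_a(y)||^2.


a^T a = 22.
a^T y = -12.
coeff = -12/22 = -6/11.
||r||^2 = 104/11.

104/11


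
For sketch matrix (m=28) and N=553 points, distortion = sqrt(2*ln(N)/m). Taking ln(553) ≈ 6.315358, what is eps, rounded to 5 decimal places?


ln(553) ≈ 6.315358.
2*ln(N)/m ≈ 2*6.315358/28 ≈ 0.451097.
eps = sqrt(0.451097) ≈ 0.6716376 ≈ 0.67164.

0.67164


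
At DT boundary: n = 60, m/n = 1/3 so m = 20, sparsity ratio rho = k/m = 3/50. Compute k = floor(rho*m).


m = 1/3*60 = 20.
rho = 3/50.
rho*m = 3/50*20 = 1.2.
k = floor(1.2) = 1.

1


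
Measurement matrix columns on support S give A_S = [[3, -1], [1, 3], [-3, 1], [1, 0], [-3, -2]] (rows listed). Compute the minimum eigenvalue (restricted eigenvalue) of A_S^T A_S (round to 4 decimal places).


A_S^T A_S = [[29, 3], [3, 15]].
trace = 44.
det = 426.
disc = trace^2 - 4*det = 1936 - 4*426 = 232.
sqrt(232) ≈ 15.231546.
lam_min = (44 - sqrt(232))/2 ≈ (44 - 15.231546)/2 = 14.384227 ≈ 14.3842.

14.3842


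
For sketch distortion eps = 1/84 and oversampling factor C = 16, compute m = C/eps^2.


1/eps = 84.
(1/eps)^2 = 7056.
m = 16*7056 = 112896.

112896


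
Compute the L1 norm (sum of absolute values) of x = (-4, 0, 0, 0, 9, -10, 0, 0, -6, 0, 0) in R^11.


Non-zero entries: [(0, -4), (4, 9), (5, -10), (8, -6)]
Absolute values: [4, 9, 10, 6]
||x||_1 = sum = 29.

29


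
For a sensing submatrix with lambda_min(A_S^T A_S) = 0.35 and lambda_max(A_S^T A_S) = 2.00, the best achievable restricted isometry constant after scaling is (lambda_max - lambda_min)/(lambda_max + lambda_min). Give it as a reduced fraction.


lambda_max - lambda_min = 2.00 - 0.35 = 1.65.
lambda_max + lambda_min = 2.00 + 0.35 = 2.35.
delta = 1.65/2.35 = 165/235 = 33/47.

33/47


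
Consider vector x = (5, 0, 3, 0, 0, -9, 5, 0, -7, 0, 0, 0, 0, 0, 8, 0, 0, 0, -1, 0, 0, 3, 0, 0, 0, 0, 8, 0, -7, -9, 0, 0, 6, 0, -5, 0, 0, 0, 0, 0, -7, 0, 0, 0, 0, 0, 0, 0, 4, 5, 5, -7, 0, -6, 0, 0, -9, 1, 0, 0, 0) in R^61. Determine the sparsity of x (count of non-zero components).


Non-zero positions: [0, 2, 5, 6, 8, 14, 18, 21, 26, 28, 29, 32, 34, 40, 48, 49, 50, 51, 53, 56, 57].
Sparsity = 21.

21


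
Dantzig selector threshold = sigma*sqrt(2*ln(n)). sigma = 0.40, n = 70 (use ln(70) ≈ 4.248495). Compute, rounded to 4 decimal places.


ln(70) ≈ 4.248495.
2*ln(n) ≈ 8.49699.
sqrt(2*ln(n)) ≈ sqrt(8.49699) ≈ 2.91496.
threshold ≈ 0.40*2.91496 = 1.165984 ≈ 1.1660.

1.1660


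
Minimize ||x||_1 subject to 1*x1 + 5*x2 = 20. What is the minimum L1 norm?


Axis intercepts:
  x1 = 20, x2 = 0: L1 = 20
  x1 = 0, x2 = 4: L1 = 4
x* = (0, 4)
||x*||_1 = 4.

4


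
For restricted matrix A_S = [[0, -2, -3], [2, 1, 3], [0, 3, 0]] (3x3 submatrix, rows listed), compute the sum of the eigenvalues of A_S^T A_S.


Sum of eigenvalues of A_S^T A_S = trace(A_S^T A_S) = sum of squared column norms of A_S.
A_S^T A_S diagonal: [4, 14, 18].
trace = 4 + 14 + 18 = 36.

36


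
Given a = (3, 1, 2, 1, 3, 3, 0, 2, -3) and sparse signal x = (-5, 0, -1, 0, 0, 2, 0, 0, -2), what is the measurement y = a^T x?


Non-zero terms: ['3*-5', '2*-1', '3*2', '-3*-2']
Products: [-15, -2, 6, 6]
y = sum = -5.

-5


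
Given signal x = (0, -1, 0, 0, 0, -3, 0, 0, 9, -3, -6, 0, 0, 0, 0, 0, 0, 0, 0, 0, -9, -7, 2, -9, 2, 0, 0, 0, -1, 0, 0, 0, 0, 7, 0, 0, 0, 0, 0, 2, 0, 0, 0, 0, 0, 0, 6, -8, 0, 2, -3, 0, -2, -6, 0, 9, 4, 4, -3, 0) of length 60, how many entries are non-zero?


Non-zero positions: [1, 5, 8, 9, 10, 20, 21, 22, 23, 24, 28, 33, 39, 46, 47, 49, 50, 52, 53, 55, 56, 57, 58].
Sparsity = 23.

23


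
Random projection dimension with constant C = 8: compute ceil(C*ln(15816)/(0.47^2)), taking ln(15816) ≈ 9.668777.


ln(15816) ≈ 9.668777.
eps^2 = 0.47^2 = 0.2209.
C*ln(N)/eps^2 ≈ 8*9.668777/0.2209 ≈ 350.1594.
m = ceil(350.1594) = 351.

351


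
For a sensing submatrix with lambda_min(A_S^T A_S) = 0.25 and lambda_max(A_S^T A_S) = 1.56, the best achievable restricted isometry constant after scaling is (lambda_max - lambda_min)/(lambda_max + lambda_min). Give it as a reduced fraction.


lambda_max - lambda_min = 1.56 - 0.25 = 1.31.
lambda_max + lambda_min = 1.56 + 0.25 = 1.81.
delta = 1.31/1.81 = 131/181.

131/181


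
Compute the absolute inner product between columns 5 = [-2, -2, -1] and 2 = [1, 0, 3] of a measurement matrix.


Inner product: -2*1 + -2*0 + -1*3
Products: [-2, 0, -3]
Sum = -5.
|dot| = 5.

5


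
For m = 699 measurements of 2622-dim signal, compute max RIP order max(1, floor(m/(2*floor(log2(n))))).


floor(log2(2622)) = 11.
2*11 = 22.
m/(2*floor(log2(n))) = 699/22 ≈ 31.7727.
floor = 31.
k = max(1, 31) = 31.

31


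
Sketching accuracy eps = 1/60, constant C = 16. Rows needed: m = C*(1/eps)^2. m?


1/eps = 60.
(1/eps)^2 = 3600.
m = 16*3600 = 57600.

57600


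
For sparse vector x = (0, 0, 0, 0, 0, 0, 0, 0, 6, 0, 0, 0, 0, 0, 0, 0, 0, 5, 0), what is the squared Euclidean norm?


Non-zero entries: [(8, 6), (17, 5)]
Squares: [36, 25]
||x||_2^2 = sum = 61.

61


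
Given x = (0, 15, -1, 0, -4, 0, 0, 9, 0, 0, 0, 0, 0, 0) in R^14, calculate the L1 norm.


Non-zero entries: [(1, 15), (2, -1), (4, -4), (7, 9)]
Absolute values: [15, 1, 4, 9]
||x||_1 = sum = 29.

29


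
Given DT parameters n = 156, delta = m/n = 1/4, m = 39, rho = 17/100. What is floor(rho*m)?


m = 1/4*156 = 39.
rho = 17/100.
rho*m = 17/100*39 = 6.63.
k = floor(6.63) = 6.

6


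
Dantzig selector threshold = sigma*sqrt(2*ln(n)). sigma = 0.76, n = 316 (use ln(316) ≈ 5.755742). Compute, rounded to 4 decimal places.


ln(316) ≈ 5.755742.
2*ln(n) ≈ 11.511484.
sqrt(2*ln(n)) ≈ sqrt(11.511484) ≈ 3.392858.
threshold ≈ 0.76*3.392858 = 2.57857208 ≈ 2.5786.

2.5786


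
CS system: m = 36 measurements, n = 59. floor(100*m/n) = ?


100*m/n = 100*36/59 ≈ 61.0169.
floor = 61.

61


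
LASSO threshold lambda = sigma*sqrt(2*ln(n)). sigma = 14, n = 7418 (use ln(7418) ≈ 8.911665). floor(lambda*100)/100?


ln(7418) ≈ 8.911665.
2*ln(n) ≈ 17.82333.
sqrt(2*ln(n)) ≈ sqrt(17.82333) ≈ 4.221769.
lambda ≈ 14*4.221769 = 59.104766.
floor(lambda*100)/100 = 59.10.

59.10


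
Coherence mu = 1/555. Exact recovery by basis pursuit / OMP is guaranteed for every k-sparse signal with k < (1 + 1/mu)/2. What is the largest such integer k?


1/mu = 555.
1 + 1/mu = 556.
(1 + 1/mu)/2 = 278 is an integer and the inequality is strict, so k_max = 278 - 1 = 277.

277


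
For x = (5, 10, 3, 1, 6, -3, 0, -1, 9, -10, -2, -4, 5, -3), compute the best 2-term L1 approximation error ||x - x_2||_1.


Sorted |x_i| descending: [10, 10, 9, 6, 5, 5, 4, 3, 3, 3, 2, 1, 1, 0]
Keep top 2: [10, 10]
Tail entries: [9, 6, 5, 5, 4, 3, 3, 3, 2, 1, 1, 0]
L1 error = sum of tail = 42.

42


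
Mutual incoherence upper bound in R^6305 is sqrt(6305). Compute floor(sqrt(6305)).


79^2 = 6241 <= 6305 < 6400 = 80^2, so 79 <= sqrt(6305) < 80.
floor(sqrt(6305)) = 79.

79


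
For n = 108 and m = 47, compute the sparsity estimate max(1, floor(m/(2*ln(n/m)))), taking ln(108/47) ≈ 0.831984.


n/m = 108/47.
ln(n/m) ≈ 0.831984.
2*ln(n/m) ≈ 1.663968.
m/(2*ln(n/m)) ≈ 47/1.663968 ≈ 28.2457.
floor = 28.
k_max = max(1, 28) = 28.

28


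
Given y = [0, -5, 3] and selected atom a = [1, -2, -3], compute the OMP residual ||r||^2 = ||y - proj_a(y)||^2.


a^T a = 14.
a^T y = 1.
coeff = 1/14 = 1/14.
||r||^2 = 475/14.

475/14


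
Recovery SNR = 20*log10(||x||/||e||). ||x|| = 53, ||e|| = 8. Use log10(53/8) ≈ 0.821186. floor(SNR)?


||x||/||e|| = 53/8.
log10(53/8) ≈ 0.821186.
20*log10(||x||/||e||) ≈ 20*0.821186 = 16.42372.
floor(16.42372) = 16.

16


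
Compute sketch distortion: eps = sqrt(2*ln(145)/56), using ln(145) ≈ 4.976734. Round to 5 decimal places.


ln(145) ≈ 4.976734.
2*ln(N)/m ≈ 2*4.976734/56 ≈ 0.1777405.
eps = sqrt(0.1777405) ≈ 0.4215928 ≈ 0.42159.

0.42159


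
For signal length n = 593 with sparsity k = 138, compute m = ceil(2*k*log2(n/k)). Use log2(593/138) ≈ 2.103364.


log2(n/k) = log2(593/138) ≈ 2.103364.
2*k*log2(n/k) ≈ 2*138*2.103364 = 580.528464.
m = ceil(580.528464) = 581.

581


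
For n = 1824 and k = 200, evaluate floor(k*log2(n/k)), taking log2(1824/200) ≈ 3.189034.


log2(n/k) = log2(1824/200) ≈ 3.189034.
k*log2(n/k) ≈ 200*3.189034 = 637.8068.
floor(637.8068) = 637.

637


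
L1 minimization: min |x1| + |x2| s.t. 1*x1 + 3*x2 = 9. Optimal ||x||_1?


Axis intercepts:
  x1 = 9, x2 = 0: L1 = 9
  x1 = 0, x2 = 3: L1 = 3
x* = (0, 3)
||x*||_1 = 3.

3


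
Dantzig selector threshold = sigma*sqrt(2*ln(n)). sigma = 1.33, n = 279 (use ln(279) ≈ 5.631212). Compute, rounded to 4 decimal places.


ln(279) ≈ 5.631212.
2*ln(n) ≈ 11.262424.
sqrt(2*ln(n)) ≈ sqrt(11.262424) ≈ 3.355954.
threshold ≈ 1.33*3.355954 = 4.46341882 ≈ 4.4634.

4.4634


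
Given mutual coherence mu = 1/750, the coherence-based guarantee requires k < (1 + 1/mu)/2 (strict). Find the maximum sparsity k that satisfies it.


1/mu = 750.
1 + 1/mu = 751.
(1 + 1/mu)/2 = 375.5 is not an integer, so k_max = floor(375.5) = 375.

375


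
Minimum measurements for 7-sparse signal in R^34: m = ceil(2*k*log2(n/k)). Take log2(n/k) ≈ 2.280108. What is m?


log2(n/k) = log2(34/7) ≈ 2.280108.
2*k*log2(n/k) ≈ 2*7*2.280108 = 31.921512.
m = ceil(31.921512) = 32.

32


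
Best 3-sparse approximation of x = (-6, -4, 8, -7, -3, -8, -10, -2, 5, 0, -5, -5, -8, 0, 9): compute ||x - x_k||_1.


Sorted |x_i| descending: [10, 9, 8, 8, 8, 7, 6, 5, 5, 5, 4, 3, 2, 0, 0]
Keep top 3: [10, 9, 8]
Tail entries: [8, 8, 7, 6, 5, 5, 5, 4, 3, 2, 0, 0]
L1 error = sum of tail = 53.

53


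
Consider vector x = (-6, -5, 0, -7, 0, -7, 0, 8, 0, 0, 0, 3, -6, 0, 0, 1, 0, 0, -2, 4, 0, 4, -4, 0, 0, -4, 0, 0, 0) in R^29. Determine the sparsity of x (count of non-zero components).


Non-zero positions: [0, 1, 3, 5, 7, 11, 12, 15, 18, 19, 21, 22, 25].
Sparsity = 13.

13


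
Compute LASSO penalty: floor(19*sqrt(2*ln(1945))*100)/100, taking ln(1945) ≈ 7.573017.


ln(1945) ≈ 7.573017.
2*ln(n) ≈ 15.146034.
sqrt(2*ln(n)) ≈ sqrt(15.146034) ≈ 3.891791.
lambda ≈ 19*3.891791 = 73.944029.
floor(lambda*100)/100 = 73.94.

73.94


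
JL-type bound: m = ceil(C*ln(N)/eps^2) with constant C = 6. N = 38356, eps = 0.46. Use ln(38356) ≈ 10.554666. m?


ln(38356) ≈ 10.554666.
eps^2 = 0.46^2 = 0.2116.
C*ln(N)/eps^2 ≈ 6*10.554666/0.2116 ≈ 299.2816.
m = ceil(299.2816) = 300.

300


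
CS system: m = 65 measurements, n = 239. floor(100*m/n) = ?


100*m/n = 100*65/239 ≈ 27.1967.
floor = 27.

27


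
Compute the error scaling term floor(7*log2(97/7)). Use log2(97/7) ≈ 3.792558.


log2(n/k) = log2(97/7) ≈ 3.792558.
k*log2(n/k) ≈ 7*3.792558 = 26.547906.
floor(26.547906) = 26.

26


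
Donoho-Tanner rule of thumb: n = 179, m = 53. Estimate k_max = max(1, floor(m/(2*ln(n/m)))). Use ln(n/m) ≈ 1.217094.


n/m = 179/53.
ln(n/m) ≈ 1.217094.
2*ln(n/m) ≈ 2.434188.
m/(2*ln(n/m)) ≈ 53/2.434188 ≈ 21.7732.
floor = 21.
k_max = max(1, 21) = 21.

21


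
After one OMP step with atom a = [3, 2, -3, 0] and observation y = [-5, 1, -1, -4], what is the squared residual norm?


a^T a = 22.
a^T y = -10.
coeff = -10/22 = -5/11.
||r||^2 = 423/11.

423/11


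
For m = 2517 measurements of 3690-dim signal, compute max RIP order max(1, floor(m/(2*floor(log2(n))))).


floor(log2(3690)) = 11.
2*11 = 22.
m/(2*floor(log2(n))) = 2517/22 ≈ 114.4091.
floor = 114.
k = max(1, 114) = 114.

114


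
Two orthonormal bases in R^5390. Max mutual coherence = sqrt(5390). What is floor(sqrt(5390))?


73^2 = 5329 <= 5390 < 5476 = 74^2, so 73 <= sqrt(5390) < 74.
floor(sqrt(5390)) = 73.

73


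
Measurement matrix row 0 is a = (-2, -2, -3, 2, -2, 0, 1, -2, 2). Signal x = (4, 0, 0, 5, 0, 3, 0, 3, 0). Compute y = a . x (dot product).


Non-zero terms: ['-2*4', '2*5', '0*3', '-2*3']
Products: [-8, 10, 0, -6]
y = sum = -4.

-4


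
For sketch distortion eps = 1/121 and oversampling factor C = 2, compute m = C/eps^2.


1/eps = 121.
(1/eps)^2 = 14641.
m = 2*14641 = 29282.

29282


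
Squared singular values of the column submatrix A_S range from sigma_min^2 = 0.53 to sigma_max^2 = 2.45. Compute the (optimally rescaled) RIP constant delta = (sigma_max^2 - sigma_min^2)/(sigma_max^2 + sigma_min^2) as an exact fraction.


lambda_max - lambda_min = 2.45 - 0.53 = 1.92.
lambda_max + lambda_min = 2.45 + 0.53 = 2.98.
delta = 1.92/2.98 = 192/298 = 96/149.

96/149


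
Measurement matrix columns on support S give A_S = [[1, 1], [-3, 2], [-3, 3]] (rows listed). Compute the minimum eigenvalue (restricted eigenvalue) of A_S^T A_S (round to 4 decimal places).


A_S^T A_S = [[19, -14], [-14, 14]].
trace = 33.
det = 70.
disc = trace^2 - 4*det = 1089 - 4*70 = 809.
sqrt(809) ≈ 28.442925.
lam_min = (33 - sqrt(809))/2 ≈ (33 - 28.442925)/2 = 2.2785375 ≈ 2.2785.

2.2785


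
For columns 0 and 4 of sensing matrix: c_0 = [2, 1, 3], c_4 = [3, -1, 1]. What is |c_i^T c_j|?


Inner product: 2*3 + 1*-1 + 3*1
Products: [6, -1, 3]
Sum = 8.
|dot| = 8.

8


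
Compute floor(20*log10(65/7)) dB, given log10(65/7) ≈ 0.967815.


||x||/||e|| = 65/7.
log10(65/7) ≈ 0.967815.
20*log10(||x||/||e||) ≈ 20*0.967815 = 19.3563.
floor(19.3563) = 19.

19


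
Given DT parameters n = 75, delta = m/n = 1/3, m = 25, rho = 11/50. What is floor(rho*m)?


m = 1/3*75 = 25.
rho = 11/50.
rho*m = 11/50*25 = 5.5.
k = floor(5.5) = 5.

5


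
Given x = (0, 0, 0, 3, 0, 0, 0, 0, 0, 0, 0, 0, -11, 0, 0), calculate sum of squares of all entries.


Non-zero entries: [(3, 3), (12, -11)]
Squares: [9, 121]
||x||_2^2 = sum = 130.

130


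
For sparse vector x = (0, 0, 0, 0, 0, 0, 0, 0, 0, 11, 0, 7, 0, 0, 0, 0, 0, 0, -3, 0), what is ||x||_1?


Non-zero entries: [(9, 11), (11, 7), (18, -3)]
Absolute values: [11, 7, 3]
||x||_1 = sum = 21.

21


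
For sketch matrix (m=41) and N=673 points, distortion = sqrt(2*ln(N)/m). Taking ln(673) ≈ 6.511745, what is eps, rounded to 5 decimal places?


ln(673) ≈ 6.511745.
2*ln(N)/m ≈ 2*6.511745/41 ≈ 0.3176461.
eps = sqrt(0.3176461) ≈ 0.563601 ≈ 0.56360.

0.56360


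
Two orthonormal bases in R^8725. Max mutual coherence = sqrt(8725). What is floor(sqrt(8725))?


93^2 = 8649 <= 8725 < 8836 = 94^2, so 93 <= sqrt(8725) < 94.
floor(sqrt(8725)) = 93.

93


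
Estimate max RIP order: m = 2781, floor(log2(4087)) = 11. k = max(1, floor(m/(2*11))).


floor(log2(4087)) = 11.
2*11 = 22.
m/(2*floor(log2(n))) = 2781/22 ≈ 126.4091.
floor = 126.
k = max(1, 126) = 126.

126


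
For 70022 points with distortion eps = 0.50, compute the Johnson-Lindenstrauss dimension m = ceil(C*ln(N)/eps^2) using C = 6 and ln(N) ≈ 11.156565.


ln(70022) ≈ 11.156565.
eps^2 = 0.50^2 = 0.25.
C*ln(N)/eps^2 ≈ 6*11.156565/0.25 ≈ 267.7576.
m = ceil(267.7576) = 268.

268


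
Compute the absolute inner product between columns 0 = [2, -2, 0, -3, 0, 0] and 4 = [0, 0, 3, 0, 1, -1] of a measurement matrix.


Inner product: 2*0 + -2*0 + 0*3 + -3*0 + 0*1 + 0*-1
Products: [0, 0, 0, 0, 0, 0]
Sum = 0.
|dot| = 0.

0


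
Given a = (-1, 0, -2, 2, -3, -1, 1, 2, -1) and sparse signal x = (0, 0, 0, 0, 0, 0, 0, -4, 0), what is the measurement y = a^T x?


Non-zero terms: ['2*-4']
Products: [-8]
y = sum = -8.

-8


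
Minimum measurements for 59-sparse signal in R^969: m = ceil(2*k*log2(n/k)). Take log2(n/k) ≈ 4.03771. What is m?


log2(n/k) = log2(969/59) ≈ 4.03771.
2*k*log2(n/k) ≈ 2*59*4.03771 = 476.44978.
m = ceil(476.44978) = 477.

477


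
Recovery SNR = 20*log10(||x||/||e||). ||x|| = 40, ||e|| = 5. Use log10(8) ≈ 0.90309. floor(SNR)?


||x||/||e|| = 40/5 = 8.
log10(8) ≈ 0.90309.
20*log10(||x||/||e||) ≈ 20*0.90309 = 18.0618.
floor(18.0618) = 18.

18


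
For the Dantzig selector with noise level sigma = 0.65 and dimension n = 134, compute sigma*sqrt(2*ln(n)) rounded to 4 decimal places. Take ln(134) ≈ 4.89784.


ln(134) ≈ 4.89784.
2*ln(n) ≈ 9.79568.
sqrt(2*ln(n)) ≈ sqrt(9.79568) ≈ 3.129805.
threshold ≈ 0.65*3.129805 = 2.03437325 ≈ 2.0344.

2.0344


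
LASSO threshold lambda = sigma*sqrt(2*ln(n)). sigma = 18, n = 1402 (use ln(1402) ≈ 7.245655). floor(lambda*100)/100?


ln(1402) ≈ 7.245655.
2*ln(n) ≈ 14.49131.
sqrt(2*ln(n)) ≈ sqrt(14.49131) ≈ 3.806745.
lambda ≈ 18*3.806745 = 68.52141.
floor(lambda*100)/100 = 68.52.

68.52


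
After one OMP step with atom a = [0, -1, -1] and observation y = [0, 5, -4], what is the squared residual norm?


a^T a = 2.
a^T y = -1.
coeff = -1/2 = -1/2.
||r||^2 = 81/2.

81/2


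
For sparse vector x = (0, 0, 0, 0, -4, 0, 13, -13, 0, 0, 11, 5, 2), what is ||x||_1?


Non-zero entries: [(4, -4), (6, 13), (7, -13), (10, 11), (11, 5), (12, 2)]
Absolute values: [4, 13, 13, 11, 5, 2]
||x||_1 = sum = 48.

48


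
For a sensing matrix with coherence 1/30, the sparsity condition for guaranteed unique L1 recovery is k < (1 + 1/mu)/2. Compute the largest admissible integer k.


1/mu = 30.
1 + 1/mu = 31.
(1 + 1/mu)/2 = 15.5 is not an integer, so k_max = floor(15.5) = 15.

15


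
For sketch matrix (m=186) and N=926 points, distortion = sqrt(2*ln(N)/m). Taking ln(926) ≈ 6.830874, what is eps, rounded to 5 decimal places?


ln(926) ≈ 6.830874.
2*ln(N)/m ≈ 2*6.830874/186 ≈ 0.07345026.
eps = sqrt(0.07345026) ≈ 0.2710171 ≈ 0.27102.

0.27102


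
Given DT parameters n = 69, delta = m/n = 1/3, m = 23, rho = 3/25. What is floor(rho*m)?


m = 1/3*69 = 23.
rho = 3/25.
rho*m = 3/25*23 = 2.76.
k = floor(2.76) = 2.

2


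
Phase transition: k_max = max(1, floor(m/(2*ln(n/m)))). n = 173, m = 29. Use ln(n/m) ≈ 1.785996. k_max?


n/m = 173/29.
ln(n/m) ≈ 1.785996.
2*ln(n/m) ≈ 3.571992.
m/(2*ln(n/m)) ≈ 29/3.571992 ≈ 8.1187.
floor = 8.
k_max = max(1, 8) = 8.

8


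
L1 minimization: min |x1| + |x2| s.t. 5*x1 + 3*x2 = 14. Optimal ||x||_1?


Axis intercepts:
  x1 = 14/5, x2 = 0: L1 = 14/5
  x1 = 0, x2 = 14/3: L1 = 14/3
x* = (14/5, 0)
||x*||_1 = 14/5.

14/5


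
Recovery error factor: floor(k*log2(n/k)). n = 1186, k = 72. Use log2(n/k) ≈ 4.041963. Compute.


log2(n/k) = log2(1186/72) ≈ 4.041963.
k*log2(n/k) ≈ 72*4.041963 = 291.021336.
floor(291.021336) = 291.

291


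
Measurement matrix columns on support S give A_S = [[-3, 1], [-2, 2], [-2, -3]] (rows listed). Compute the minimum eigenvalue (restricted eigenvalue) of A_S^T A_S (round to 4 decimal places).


A_S^T A_S = [[17, -1], [-1, 14]].
trace = 31.
det = 237.
disc = trace^2 - 4*det = 961 - 4*237 = 13.
sqrt(13) ≈ 3.605551.
lam_min = (31 - sqrt(13))/2 ≈ (31 - 3.605551)/2 = 13.6972245 ≈ 13.6972.

13.6972


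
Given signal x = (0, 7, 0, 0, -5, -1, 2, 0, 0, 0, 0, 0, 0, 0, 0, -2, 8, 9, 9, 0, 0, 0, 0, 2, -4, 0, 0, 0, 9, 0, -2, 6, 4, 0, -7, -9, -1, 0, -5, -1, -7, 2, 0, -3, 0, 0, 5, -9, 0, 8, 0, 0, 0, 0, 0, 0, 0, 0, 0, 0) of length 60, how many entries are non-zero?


Non-zero positions: [1, 4, 5, 6, 15, 16, 17, 18, 23, 24, 28, 30, 31, 32, 34, 35, 36, 38, 39, 40, 41, 43, 46, 47, 49].
Sparsity = 25.

25


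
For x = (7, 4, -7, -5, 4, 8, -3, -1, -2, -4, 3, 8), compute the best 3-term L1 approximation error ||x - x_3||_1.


Sorted |x_i| descending: [8, 8, 7, 7, 5, 4, 4, 4, 3, 3, 2, 1]
Keep top 3: [8, 8, 7]
Tail entries: [7, 5, 4, 4, 4, 3, 3, 2, 1]
L1 error = sum of tail = 33.

33


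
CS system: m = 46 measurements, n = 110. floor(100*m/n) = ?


100*m/n = 100*46/110 ≈ 41.8182.
floor = 41.

41


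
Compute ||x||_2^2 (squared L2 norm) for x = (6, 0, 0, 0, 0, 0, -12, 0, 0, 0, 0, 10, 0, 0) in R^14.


Non-zero entries: [(0, 6), (6, -12), (11, 10)]
Squares: [36, 144, 100]
||x||_2^2 = sum = 280.

280


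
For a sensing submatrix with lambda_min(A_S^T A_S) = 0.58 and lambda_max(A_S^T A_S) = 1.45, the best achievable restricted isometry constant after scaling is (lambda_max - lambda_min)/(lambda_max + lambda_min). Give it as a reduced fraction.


lambda_max - lambda_min = 1.45 - 0.58 = 0.87.
lambda_max + lambda_min = 1.45 + 0.58 = 2.03.
delta = 0.87/2.03 = 87/203 = 3/7.

3/7


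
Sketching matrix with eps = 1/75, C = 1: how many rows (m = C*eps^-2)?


1/eps = 75.
(1/eps)^2 = 5625.
m = 1*5625 = 5625.

5625


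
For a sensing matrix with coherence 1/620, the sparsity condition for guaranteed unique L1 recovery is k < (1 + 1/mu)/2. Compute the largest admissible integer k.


1/mu = 620.
1 + 1/mu = 621.
(1 + 1/mu)/2 = 310.5 is not an integer, so k_max = floor(310.5) = 310.

310


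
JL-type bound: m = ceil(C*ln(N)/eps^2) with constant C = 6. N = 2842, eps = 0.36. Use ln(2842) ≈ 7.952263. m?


ln(2842) ≈ 7.952263.
eps^2 = 0.36^2 = 0.1296.
C*ln(N)/eps^2 ≈ 6*7.952263/0.1296 ≈ 368.1603.
m = ceil(368.1603) = 369.

369


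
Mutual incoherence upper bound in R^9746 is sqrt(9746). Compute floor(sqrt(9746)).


98^2 = 9604 <= 9746 < 9801 = 99^2, so 98 <= sqrt(9746) < 99.
floor(sqrt(9746)) = 98.

98


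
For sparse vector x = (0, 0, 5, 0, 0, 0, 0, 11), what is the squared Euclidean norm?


Non-zero entries: [(2, 5), (7, 11)]
Squares: [25, 121]
||x||_2^2 = sum = 146.

146


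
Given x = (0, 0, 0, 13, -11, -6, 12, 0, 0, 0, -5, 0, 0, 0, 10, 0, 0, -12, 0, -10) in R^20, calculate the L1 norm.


Non-zero entries: [(3, 13), (4, -11), (5, -6), (6, 12), (10, -5), (14, 10), (17, -12), (19, -10)]
Absolute values: [13, 11, 6, 12, 5, 10, 12, 10]
||x||_1 = sum = 79.

79


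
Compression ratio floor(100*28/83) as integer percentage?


100*m/n = 100*28/83 ≈ 33.7349.
floor = 33.

33


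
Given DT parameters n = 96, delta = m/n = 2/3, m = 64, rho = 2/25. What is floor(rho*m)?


m = 2/3*96 = 64.
rho = 2/25.
rho*m = 2/25*64 = 5.12.
k = floor(5.12) = 5.

5


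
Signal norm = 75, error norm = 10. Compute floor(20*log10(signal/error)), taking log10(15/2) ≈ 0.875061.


||x||/||e|| = 75/10 = 15/2.
log10(15/2) ≈ 0.875061.
20*log10(||x||/||e||) ≈ 20*0.875061 = 17.50122.
floor(17.50122) = 17.

17


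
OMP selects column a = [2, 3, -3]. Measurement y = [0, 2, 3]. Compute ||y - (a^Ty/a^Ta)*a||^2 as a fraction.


a^T a = 22.
a^T y = -3.
coeff = -3/22 = -3/22.
||r||^2 = 277/22.

277/22


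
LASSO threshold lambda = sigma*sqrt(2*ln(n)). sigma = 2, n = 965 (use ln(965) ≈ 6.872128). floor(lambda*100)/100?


ln(965) ≈ 6.872128.
2*ln(n) ≈ 13.744256.
sqrt(2*ln(n)) ≈ sqrt(13.744256) ≈ 3.707325.
lambda ≈ 2*3.707325 = 7.41465.
floor(lambda*100)/100 = 7.41.

7.41


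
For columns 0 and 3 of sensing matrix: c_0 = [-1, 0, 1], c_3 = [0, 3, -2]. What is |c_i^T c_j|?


Inner product: -1*0 + 0*3 + 1*-2
Products: [0, 0, -2]
Sum = -2.
|dot| = 2.

2


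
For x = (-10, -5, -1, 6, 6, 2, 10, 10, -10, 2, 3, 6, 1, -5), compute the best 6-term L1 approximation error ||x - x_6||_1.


Sorted |x_i| descending: [10, 10, 10, 10, 6, 6, 6, 5, 5, 3, 2, 2, 1, 1]
Keep top 6: [10, 10, 10, 10, 6, 6]
Tail entries: [6, 5, 5, 3, 2, 2, 1, 1]
L1 error = sum of tail = 25.

25


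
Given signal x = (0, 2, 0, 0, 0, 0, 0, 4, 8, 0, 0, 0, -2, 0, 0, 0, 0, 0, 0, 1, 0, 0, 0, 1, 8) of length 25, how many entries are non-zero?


Non-zero positions: [1, 7, 8, 12, 19, 23, 24].
Sparsity = 7.

7


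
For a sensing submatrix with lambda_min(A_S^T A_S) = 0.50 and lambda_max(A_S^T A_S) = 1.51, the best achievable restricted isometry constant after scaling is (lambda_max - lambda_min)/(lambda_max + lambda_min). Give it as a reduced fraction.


lambda_max - lambda_min = 1.51 - 0.50 = 1.01.
lambda_max + lambda_min = 1.51 + 0.50 = 2.01.
delta = 1.01/2.01 = 101/201.

101/201


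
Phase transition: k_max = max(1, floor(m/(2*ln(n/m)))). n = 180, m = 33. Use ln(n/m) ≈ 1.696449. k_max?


n/m = 180/33 = 60/11.
ln(n/m) ≈ 1.696449.
2*ln(n/m) ≈ 3.392898.
m/(2*ln(n/m)) ≈ 33/3.392898 ≈ 9.7262.
floor = 9.
k_max = max(1, 9) = 9.

9


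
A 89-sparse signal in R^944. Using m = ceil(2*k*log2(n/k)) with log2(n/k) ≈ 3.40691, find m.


log2(n/k) = log2(944/89) ≈ 3.40691.
2*k*log2(n/k) ≈ 2*89*3.40691 = 606.42998.
m = ceil(606.42998) = 607.

607


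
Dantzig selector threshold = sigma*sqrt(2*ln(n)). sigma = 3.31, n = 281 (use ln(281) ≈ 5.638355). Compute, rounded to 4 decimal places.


ln(281) ≈ 5.638355.
2*ln(n) ≈ 11.27671.
sqrt(2*ln(n)) ≈ sqrt(11.27671) ≈ 3.358081.
threshold ≈ 3.31*3.358081 = 11.11524811 ≈ 11.1152.

11.1152


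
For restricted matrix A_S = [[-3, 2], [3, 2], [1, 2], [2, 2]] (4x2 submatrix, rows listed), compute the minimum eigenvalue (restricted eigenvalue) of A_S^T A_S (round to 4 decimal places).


A_S^T A_S = [[23, 6], [6, 16]].
trace = 39.
det = 332.
disc = trace^2 - 4*det = 1521 - 4*332 = 193.
sqrt(193) ≈ 13.892444.
lam_min = (39 - sqrt(193))/2 ≈ (39 - 13.892444)/2 = 12.553778 ≈ 12.5538.

12.5538


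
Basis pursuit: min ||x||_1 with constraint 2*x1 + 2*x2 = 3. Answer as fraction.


Axis intercepts:
  x1 = 3/2, x2 = 0: L1 = 3/2
  x1 = 0, x2 = 3/2: L1 = 3/2
x* = (3/2, 0)
||x*||_1 = 3/2.

3/2


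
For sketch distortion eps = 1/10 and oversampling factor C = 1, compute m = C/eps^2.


1/eps = 10.
(1/eps)^2 = 100.
m = 1*100 = 100.

100


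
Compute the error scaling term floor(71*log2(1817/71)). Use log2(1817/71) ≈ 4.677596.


log2(n/k) = log2(1817/71) ≈ 4.677596.
k*log2(n/k) ≈ 71*4.677596 = 332.109316.
floor(332.109316) = 332.

332


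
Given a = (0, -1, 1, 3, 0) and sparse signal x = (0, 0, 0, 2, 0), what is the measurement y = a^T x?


Non-zero terms: ['3*2']
Products: [6]
y = sum = 6.

6


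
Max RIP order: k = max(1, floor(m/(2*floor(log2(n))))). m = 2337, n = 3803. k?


floor(log2(3803)) = 11.
2*11 = 22.
m/(2*floor(log2(n))) = 2337/22 ≈ 106.2273.
floor = 106.
k = max(1, 106) = 106.

106


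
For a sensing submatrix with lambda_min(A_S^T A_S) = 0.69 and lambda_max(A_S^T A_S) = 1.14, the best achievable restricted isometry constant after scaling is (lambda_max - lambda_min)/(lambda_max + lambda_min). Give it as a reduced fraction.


lambda_max - lambda_min = 1.14 - 0.69 = 0.45.
lambda_max + lambda_min = 1.14 + 0.69 = 1.83.
delta = 0.45/1.83 = 45/183 = 15/61.

15/61


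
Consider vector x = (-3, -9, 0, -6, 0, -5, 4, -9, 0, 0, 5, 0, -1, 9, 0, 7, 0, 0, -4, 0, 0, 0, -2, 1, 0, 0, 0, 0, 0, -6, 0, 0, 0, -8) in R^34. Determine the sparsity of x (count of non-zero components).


Non-zero positions: [0, 1, 3, 5, 6, 7, 10, 12, 13, 15, 18, 22, 23, 29, 33].
Sparsity = 15.

15


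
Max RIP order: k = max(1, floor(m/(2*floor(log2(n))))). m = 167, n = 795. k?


floor(log2(795)) = 9.
2*9 = 18.
m/(2*floor(log2(n))) = 167/18 ≈ 9.2778.
floor = 9.
k = max(1, 9) = 9.

9


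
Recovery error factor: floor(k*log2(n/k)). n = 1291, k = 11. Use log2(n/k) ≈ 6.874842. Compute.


log2(n/k) = log2(1291/11) ≈ 6.874842.
k*log2(n/k) ≈ 11*6.874842 = 75.623262.
floor(75.623262) = 75.

75


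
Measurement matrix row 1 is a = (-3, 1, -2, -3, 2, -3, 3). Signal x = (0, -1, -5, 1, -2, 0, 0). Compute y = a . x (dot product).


Non-zero terms: ['1*-1', '-2*-5', '-3*1', '2*-2']
Products: [-1, 10, -3, -4]
y = sum = 2.

2


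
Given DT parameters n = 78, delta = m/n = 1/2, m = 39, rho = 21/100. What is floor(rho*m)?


m = 1/2*78 = 39.
rho = 21/100.
rho*m = 21/100*39 = 8.19.
k = floor(8.19) = 8.

8


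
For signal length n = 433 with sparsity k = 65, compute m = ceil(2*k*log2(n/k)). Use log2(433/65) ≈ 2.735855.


log2(n/k) = log2(433/65) ≈ 2.735855.
2*k*log2(n/k) ≈ 2*65*2.735855 = 355.66115.
m = ceil(355.66115) = 356.

356


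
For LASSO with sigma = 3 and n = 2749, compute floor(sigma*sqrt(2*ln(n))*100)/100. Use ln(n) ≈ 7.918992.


ln(2749) ≈ 7.918992.
2*ln(n) ≈ 15.837984.
sqrt(2*ln(n)) ≈ sqrt(15.837984) ≈ 3.979696.
lambda ≈ 3*3.979696 = 11.939088.
floor(lambda*100)/100 = 11.93.

11.93
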